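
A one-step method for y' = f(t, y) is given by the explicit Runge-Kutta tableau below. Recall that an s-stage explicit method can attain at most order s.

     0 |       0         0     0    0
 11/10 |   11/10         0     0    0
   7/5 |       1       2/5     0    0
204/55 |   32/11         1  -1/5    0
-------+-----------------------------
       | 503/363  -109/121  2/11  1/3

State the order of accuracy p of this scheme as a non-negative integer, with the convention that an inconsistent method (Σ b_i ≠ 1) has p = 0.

2

b = (503/363, -109/121, 2/11, 1/3)
c = (0, 11/10, 7/5, 204/55)
Ac = (0, 0, 11/25, 41/50)
Σ b_i: 503/363·1 + (-109/121)·1 + 2/11·1 + 1/3·1 = 1 ✓
b·c: (-109/121)·11/10 + 2/11·7/5 + 1/3·204/55 = 1/2 ✓
b·c²: (-109/121)·121/100 + 2/11·49/25 + 1/3·41616/3025 = 46611/12100 ≠ 1/3 ⇒ order 2.
b·Ac: 2/11·11/25 + 1/3·41/50 = 53/150 ≠ 1/6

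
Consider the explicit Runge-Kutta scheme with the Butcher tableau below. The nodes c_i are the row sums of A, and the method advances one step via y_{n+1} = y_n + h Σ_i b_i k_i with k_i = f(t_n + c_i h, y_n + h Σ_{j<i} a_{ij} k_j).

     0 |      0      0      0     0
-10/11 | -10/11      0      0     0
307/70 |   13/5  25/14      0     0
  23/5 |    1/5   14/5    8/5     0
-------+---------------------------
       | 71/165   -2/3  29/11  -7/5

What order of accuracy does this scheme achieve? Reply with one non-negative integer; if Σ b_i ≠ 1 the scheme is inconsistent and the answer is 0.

b = (71/165, -2/3, 29/11, -7/5)
c = (0, -10/11, 307/70, 23/5)
Ac = (0, 0, -125/77, 8608/1925)
Σ b_i: 71/165·1 + (-2/3)·1 + 29/11·1 + (-7/5)·1 = 1 ✓
b·c: (-2/3)·(-10/11) + 29/11·307/70 + (-7/5)·23/5 = 66163/11550 ≠ 1/2 ⇒ order 1.

1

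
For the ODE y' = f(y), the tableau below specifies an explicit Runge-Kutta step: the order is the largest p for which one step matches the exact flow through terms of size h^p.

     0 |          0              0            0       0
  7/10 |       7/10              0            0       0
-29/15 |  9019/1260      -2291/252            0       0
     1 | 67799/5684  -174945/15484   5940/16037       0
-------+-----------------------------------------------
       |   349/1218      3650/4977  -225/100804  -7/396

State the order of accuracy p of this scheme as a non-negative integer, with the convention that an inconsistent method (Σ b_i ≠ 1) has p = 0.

b = (349/1218, 3650/4977, -225/100804, -7/396)
c = (0, 7/10, -29/15, 1)
Ac = (0, 0, -2291/360, -69/8)
Σ b_i: 349/1218·1 + 3650/4977·1 + (-225/100804)·1 + (-7/396)·1 = 1 ✓
b·c: 3650/4977·7/10 + (-225/100804)·(-29/15) + (-7/396)·1 = 1/2 ✓
b·c²: 3650/4977·49/100 + (-225/100804)·841/225 + (-7/396)·1 = 1/3 ✓
b·Ac: (-225/100804)·(-2291/360) + (-7/396)·(-69/8) = 1/6 ✓
b·c³: 3650/4977·343/1000 + (-225/100804)·(-24389/3375) + (-7/396)·1 = 1/4 ✓
b·(c∘Ac): (-225/100804)·66439/5400 + (-7/396)·(-69/8) = 1/8 ✓
b·Ac²: (-225/100804)·(-16037/3600) + (-7/396)·(-465/112) = 1/12 ✓
b·A²c: (-7/396)·(-33/14) = 1/24 ✓; 4 stages ⇒ order 4.

4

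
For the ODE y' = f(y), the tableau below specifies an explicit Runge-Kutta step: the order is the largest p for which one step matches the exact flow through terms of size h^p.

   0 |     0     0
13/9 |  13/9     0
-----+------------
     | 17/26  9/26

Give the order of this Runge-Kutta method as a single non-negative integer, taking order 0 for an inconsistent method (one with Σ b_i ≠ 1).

b = (17/26, 9/26)
c = (0, 13/9)
Σ b_i: 17/26·1 + 9/26·1 = 1 ✓
b·c: 9/26·13/9 = 1/2 ✓; 2 stages ⇒ order 2.

2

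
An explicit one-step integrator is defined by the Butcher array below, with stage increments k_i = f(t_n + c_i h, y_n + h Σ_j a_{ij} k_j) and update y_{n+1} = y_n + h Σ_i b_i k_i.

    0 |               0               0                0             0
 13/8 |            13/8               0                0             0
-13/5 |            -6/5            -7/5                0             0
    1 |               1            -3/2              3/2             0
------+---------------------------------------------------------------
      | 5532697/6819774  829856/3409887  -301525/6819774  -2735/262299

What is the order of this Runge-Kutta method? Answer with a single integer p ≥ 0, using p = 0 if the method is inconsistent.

3

b = (5532697/6819774, 829856/3409887, -301525/6819774, -2735/262299)
c = (0, 13/8, -13/5, 1)
Ac = (0, 0, -91/40, -507/80)
Σ b_i: 5532697/6819774·1 + 829856/3409887·1 + (-301525/6819774)·1 + (-2735/262299)·1 = 1 ✓
b·c: 829856/3409887·13/8 + (-301525/6819774)·(-13/5) + (-2735/262299)·1 = 1/2 ✓
b·c²: 829856/3409887·169/64 + (-301525/6819774)·169/25 + (-2735/262299)·1 = 1/3 ✓
b·Ac: (-301525/6819774)·(-91/40) + (-2735/262299)·(-507/80) = 1/6 ✓
b·c³: 829856/3409887·2197/512 + (-301525/6819774)·(-2197/125) + (-2735/262299)·1 = 12667019/6994640 ≠ 1/4 ⇒ order 3.
b·(c∘Ac): (-301525/6819774)·1183/200 + (-2735/262299)·(-507/80) = -410111/2098392 ≠ 1/8
b·Ac²: (-301525/6819774)·(-1183/320) + (-2735/262299)·19773/3200 = 519467/5245980 ≠ 1/12
b·A²c: (-2735/262299)·(-273/80) = 49777/1398928 ≠ 1/24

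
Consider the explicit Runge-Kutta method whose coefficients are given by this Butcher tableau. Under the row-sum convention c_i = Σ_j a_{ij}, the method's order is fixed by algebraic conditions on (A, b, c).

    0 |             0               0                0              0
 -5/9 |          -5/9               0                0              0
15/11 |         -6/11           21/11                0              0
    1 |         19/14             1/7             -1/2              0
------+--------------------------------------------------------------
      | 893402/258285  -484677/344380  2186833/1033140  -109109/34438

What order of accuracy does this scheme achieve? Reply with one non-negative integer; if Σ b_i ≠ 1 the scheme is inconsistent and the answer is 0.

b = (893402/258285, -484677/344380, 2186833/1033140, -109109/34438)
c = (0, -5/9, 15/11, 1)
Ac = (0, 0, -35/33, -1055/1386)
Σ b_i: 893402/258285·1 + (-484677/344380)·1 + 2186833/1033140·1 + (-109109/34438)·1 = 1 ✓
b·c: (-484677/344380)·(-5/9) + 2186833/1033140·15/11 + (-109109/34438)·1 = 1/2 ✓
b·c²: (-484677/344380)·25/81 + 2186833/1033140·225/121 + (-109109/34438)·1 = 1/3 ✓
b·Ac: 2186833/1033140·(-35/33) + (-109109/34438)·(-1055/1386) = 1/6 ✓
b·c³: (-484677/344380)·(-125/729) + 2186833/1033140·3375/1331 + (-109109/34438)·1 = 2269057/929826 ≠ 1/4 ⇒ order 3.
b·(c∘Ac): 2186833/1033140·(-175/121) + (-109109/34438)·(-1055/1386) = -201365/309942 ≠ 1/8
b·Ac²: 2186833/1033140·175/297 + (-109109/34438)·(-121525/137214) = 20728340/5114043 ≠ 1/12
b·A²c: (-109109/34438)·35/66 = -347165/206628 ≠ 1/24

3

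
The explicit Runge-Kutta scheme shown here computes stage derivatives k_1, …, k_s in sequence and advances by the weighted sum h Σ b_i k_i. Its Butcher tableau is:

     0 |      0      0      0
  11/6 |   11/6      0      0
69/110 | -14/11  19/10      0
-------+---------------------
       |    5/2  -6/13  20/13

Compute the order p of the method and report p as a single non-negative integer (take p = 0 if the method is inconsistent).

0

b = (5/2, -6/13, 20/13)
c = (0, 11/6, 69/110)
Ac = (0, 0, 209/60)
Σ b_i: 5/2·1 + (-6/13)·1 + 20/13·1 = 93/26 ≠ 1 ⇒ order 0.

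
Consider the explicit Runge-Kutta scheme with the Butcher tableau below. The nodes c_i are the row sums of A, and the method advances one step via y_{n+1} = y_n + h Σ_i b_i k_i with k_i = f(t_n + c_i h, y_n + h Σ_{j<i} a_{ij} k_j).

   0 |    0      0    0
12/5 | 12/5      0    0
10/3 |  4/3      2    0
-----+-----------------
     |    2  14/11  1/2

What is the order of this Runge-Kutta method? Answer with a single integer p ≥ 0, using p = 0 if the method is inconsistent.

0

b = (2, 14/11, 1/2)
c = (0, 12/5, 10/3)
Ac = (0, 0, 24/5)
Σ b_i: 2·1 + 14/11·1 + 1/2·1 = 83/22 ≠ 1 ⇒ order 0.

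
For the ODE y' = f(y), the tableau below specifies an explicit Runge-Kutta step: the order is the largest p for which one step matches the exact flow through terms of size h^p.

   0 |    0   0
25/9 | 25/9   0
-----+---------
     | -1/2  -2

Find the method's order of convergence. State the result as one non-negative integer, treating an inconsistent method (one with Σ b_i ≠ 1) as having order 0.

b = (-1/2, -2)
c = (0, 25/9)
Σ b_i: (-1/2)·1 + (-2)·1 = -5/2 ≠ 1 ⇒ order 0.

0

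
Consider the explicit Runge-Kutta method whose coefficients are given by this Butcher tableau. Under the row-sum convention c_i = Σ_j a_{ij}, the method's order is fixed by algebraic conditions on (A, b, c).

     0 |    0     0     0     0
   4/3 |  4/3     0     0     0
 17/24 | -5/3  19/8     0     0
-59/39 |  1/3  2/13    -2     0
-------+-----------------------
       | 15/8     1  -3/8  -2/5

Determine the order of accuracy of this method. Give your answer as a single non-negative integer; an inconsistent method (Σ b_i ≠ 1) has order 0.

0

b = (15/8, 1, -3/8, -2/5)
c = (0, 4/3, 17/24, -59/39)
Ac = (0, 0, 19/6, -63/52)
Σ b_i: 15/8·1 + 1·1 + (-3/8)·1 + (-2/5)·1 = 21/10 ≠ 1 ⇒ order 0.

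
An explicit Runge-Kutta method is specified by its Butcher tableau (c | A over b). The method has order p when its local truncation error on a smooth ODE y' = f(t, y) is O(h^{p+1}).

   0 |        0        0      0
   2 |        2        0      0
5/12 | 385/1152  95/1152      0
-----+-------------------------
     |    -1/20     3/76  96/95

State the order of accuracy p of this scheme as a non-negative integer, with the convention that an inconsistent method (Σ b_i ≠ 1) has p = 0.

3

b = (-1/20, 3/76, 96/95)
c = (0, 2, 5/12)
Ac = (0, 0, 95/576)
Σ b_i: (-1/20)·1 + 3/76·1 + 96/95·1 = 1 ✓
b·c: 3/76·2 + 96/95·5/12 = 1/2 ✓
b·c²: 3/76·4 + 96/95·25/144 = 1/3 ✓
b·Ac: 96/95·95/576 = 1/6 ✓; 3 stages ⇒ order 3.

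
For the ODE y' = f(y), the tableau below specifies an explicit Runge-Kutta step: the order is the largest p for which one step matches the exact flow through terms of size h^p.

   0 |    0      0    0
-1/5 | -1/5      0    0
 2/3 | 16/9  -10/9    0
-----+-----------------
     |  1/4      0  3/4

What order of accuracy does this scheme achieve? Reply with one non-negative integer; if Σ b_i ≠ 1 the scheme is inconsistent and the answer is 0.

3

b = (1/4, 0, 3/4)
c = (0, -1/5, 2/3)
Ac = (0, 0, 2/9)
Σ b_i: 1/4·1 + 3/4·1 = 1 ✓
b·c: 3/4·2/3 = 1/2 ✓
b·c²: 3/4·4/9 = 1/3 ✓
b·Ac: 3/4·2/9 = 1/6 ✓; 3 stages ⇒ order 3.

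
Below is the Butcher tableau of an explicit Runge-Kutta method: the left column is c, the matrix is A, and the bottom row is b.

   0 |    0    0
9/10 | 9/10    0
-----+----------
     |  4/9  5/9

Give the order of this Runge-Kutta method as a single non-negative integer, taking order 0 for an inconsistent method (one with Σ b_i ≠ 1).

b = (4/9, 5/9)
c = (0, 9/10)
Σ b_i: 4/9·1 + 5/9·1 = 1 ✓
b·c: 5/9·9/10 = 1/2 ✓; 2 stages ⇒ order 2.

2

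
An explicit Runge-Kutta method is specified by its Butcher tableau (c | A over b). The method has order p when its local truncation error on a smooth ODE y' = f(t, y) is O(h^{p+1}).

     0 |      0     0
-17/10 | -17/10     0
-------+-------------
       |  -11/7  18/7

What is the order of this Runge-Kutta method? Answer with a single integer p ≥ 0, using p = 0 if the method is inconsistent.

b = (-11/7, 18/7)
c = (0, -17/10)
Σ b_i: (-11/7)·1 + 18/7·1 = 1 ✓
b·c: 18/7·(-17/10) = -153/35 ≠ 1/2 ⇒ order 1.

1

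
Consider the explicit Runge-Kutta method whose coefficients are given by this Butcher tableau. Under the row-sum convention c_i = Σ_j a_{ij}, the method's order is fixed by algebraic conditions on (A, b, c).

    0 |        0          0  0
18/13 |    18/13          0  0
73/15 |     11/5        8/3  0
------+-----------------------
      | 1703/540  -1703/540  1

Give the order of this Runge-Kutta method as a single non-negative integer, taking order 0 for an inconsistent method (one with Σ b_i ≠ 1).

2

b = (1703/540, -1703/540, 1)
c = (0, 18/13, 73/15)
Ac = (0, 0, 48/13)
Σ b_i: 1703/540·1 + (-1703/540)·1 + 1·1 = 1 ✓
b·c: (-1703/540)·18/13 + 1·73/15 = 1/2 ✓
b·c²: (-1703/540)·324/169 + 1·5329/225 = 51592/2925 ≠ 1/3 ⇒ order 2.
b·Ac: 1·48/13 = 48/13 ≠ 1/6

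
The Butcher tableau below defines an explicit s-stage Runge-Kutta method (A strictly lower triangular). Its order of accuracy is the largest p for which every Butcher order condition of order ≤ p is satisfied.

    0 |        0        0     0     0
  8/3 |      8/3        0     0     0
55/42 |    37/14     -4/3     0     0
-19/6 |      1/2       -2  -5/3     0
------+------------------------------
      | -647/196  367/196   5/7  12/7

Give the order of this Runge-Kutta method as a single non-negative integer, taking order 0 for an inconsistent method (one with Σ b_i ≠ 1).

2

b = (-647/196, 367/196, 5/7, 12/7)
c = (0, 8/3, 55/42, -19/6)
Ac = (0, 0, -32/9, -947/126)
Σ b_i: (-647/196)·1 + 367/196·1 + 5/7·1 + 12/7·1 = 1 ✓
b·c: 367/196·8/3 + 5/7·55/42 + 12/7·(-19/6) = 1/2 ✓
b·c²: 367/196·64/9 + 5/7·3025/1764 + 12/7·361/36 = 130603/4116 ≠ 1/3 ⇒ order 2.
b·Ac: 5/7·(-32/9) + 12/7·(-947/126) = -6802/441 ≠ 1/6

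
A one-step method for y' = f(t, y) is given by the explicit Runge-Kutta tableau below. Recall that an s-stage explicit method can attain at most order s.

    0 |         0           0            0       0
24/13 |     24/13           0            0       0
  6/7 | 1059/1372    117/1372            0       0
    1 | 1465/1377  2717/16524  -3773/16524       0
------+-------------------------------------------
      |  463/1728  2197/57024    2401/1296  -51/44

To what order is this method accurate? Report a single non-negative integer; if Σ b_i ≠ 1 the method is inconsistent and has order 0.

b = (463/1728, 2197/57024, 2401/1296, -51/44)
c = (0, 24/13, 6/7, 1)
Ac = (0, 0, 54/343, 11/102)
Σ b_i: 463/1728·1 + 2197/57024·1 + 2401/1296·1 + (-51/44)·1 = 1 ✓
b·c: 2197/57024·24/13 + 2401/1296·6/7 + (-51/44)·1 = 1/2 ✓
b·c²: 2197/57024·576/169 + 2401/1296·36/49 + (-51/44)·1 = 1/3 ✓
b·Ac: 2401/1296·54/343 + (-51/44)·11/102 = 1/6 ✓
b·c³: 2197/57024·13824/2197 + 2401/1296·216/343 + (-51/44)·1 = 1/4 ✓
b·(c∘Ac): 2401/1296·324/2401 + (-51/44)·11/102 = 1/8 ✓
b·Ac²: 2401/1296·1296/4459 + (-51/44)·781/1989 = 1/12 ✓
b·A²c: (-51/44)·(-11/306) = 1/24 ✓; 4 stages ⇒ order 4.

4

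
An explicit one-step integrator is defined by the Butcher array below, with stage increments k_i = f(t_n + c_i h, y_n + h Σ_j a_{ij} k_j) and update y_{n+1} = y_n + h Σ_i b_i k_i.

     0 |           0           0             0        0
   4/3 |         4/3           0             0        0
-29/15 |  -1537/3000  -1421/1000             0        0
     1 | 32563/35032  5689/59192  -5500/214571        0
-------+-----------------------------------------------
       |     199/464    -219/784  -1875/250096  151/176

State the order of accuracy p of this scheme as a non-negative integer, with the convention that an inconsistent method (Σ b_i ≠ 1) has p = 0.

4

b = (199/464, -219/784, -1875/250096, 151/176)
c = (0, 4/3, -29/15, 1)
Ac = (0, 0, -1421/750, 161/906)
Σ b_i: 199/464·1 + (-219/784)·1 + (-1875/250096)·1 + 151/176·1 = 1 ✓
b·c: (-219/784)·4/3 + (-1875/250096)·(-29/15) + 151/176·1 = 1/2 ✓
b·c²: (-219/784)·16/9 + (-1875/250096)·841/225 + 151/176·1 = 1/3 ✓
b·Ac: (-1875/250096)·(-1421/750) + 151/176·161/906 = 1/6 ✓
b·c³: (-219/784)·64/27 + (-1875/250096)·(-24389/3375) + 151/176·1 = 1/4 ✓
b·(c∘Ac): (-1875/250096)·41209/11250 + 151/176·161/906 = 1/8 ✓
b·Ac²: (-1875/250096)·(-2842/1125) + 151/176·34/453 = 1/12 ✓
b·A²c: 151/176·22/453 = 1/24 ✓; 4 stages ⇒ order 4.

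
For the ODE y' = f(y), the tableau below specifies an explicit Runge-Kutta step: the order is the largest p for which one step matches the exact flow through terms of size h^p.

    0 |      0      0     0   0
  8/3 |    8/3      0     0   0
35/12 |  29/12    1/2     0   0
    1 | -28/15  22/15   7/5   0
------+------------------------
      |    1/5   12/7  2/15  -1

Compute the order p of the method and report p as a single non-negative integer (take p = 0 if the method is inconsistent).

0

b = (1/5, 12/7, 2/15, -1)
c = (0, 8/3, 35/12, 1)
Ac = (0, 0, 4/3, 1439/180)
Σ b_i: 1/5·1 + 12/7·1 + 2/15·1 + (-1)·1 = 22/21 ≠ 1 ⇒ order 0.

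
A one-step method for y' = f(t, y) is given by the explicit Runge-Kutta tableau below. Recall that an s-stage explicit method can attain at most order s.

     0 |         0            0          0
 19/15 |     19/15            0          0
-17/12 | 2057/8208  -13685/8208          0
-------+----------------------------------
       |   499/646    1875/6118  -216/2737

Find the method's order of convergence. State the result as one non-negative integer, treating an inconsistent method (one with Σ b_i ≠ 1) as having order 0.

b = (499/646, 1875/6118, -216/2737)
c = (0, 19/15, -17/12)
Ac = (0, 0, -2737/1296)
Σ b_i: 499/646·1 + 1875/6118·1 + (-216/2737)·1 = 1 ✓
b·c: 1875/6118·19/15 + (-216/2737)·(-17/12) = 1/2 ✓
b·c²: 1875/6118·361/225 + (-216/2737)·289/144 = 1/3 ✓
b·Ac: (-216/2737)·(-2737/1296) = 1/6 ✓; 3 stages ⇒ order 3.

3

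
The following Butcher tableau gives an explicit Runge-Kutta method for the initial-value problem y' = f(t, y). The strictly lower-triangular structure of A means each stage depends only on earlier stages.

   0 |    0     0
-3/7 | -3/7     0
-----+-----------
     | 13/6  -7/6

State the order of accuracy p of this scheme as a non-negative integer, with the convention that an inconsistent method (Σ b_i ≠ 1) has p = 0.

b = (13/6, -7/6)
c = (0, -3/7)
Σ b_i: 13/6·1 + (-7/6)·1 = 1 ✓
b·c: (-7/6)·(-3/7) = 1/2 ✓; 2 stages ⇒ order 2.

2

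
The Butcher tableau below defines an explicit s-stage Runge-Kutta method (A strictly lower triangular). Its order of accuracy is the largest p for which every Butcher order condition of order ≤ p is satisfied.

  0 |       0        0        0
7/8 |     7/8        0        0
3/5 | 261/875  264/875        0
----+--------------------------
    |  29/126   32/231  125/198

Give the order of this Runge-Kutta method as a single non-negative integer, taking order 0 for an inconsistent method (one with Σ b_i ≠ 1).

3

b = (29/126, 32/231, 125/198)
c = (0, 7/8, 3/5)
Ac = (0, 0, 33/125)
Σ b_i: 29/126·1 + 32/231·1 + 125/198·1 = 1 ✓
b·c: 32/231·7/8 + 125/198·3/5 = 1/2 ✓
b·c²: 32/231·49/64 + 125/198·9/25 = 1/3 ✓
b·Ac: 125/198·33/125 = 1/6 ✓; 3 stages ⇒ order 3.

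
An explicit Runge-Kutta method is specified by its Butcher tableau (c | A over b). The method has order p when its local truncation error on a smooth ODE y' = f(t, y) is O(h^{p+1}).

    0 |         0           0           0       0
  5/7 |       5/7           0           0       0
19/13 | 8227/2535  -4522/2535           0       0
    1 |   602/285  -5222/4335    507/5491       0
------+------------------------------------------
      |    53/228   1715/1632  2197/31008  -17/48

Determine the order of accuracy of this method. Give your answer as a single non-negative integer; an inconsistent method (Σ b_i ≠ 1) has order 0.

b = (53/228, 1715/1632, 2197/31008, -17/48)
c = (0, 5/7, 19/13, 1)
Ac = (0, 0, -646/507, -37/51)
Σ b_i: 53/228·1 + 1715/1632·1 + 2197/31008·1 + (-17/48)·1 = 1 ✓
b·c: 1715/1632·5/7 + 2197/31008·19/13 + (-17/48)·1 = 1/2 ✓
b·c²: 1715/1632·25/49 + 2197/31008·361/169 + (-17/48)·1 = 1/3 ✓
b·Ac: 2197/31008·(-646/507) + (-17/48)·(-37/51) = 1/6 ✓
b·c³: 1715/1632·125/343 + 2197/31008·6859/2197 + (-17/48)·1 = 1/4 ✓
b·(c∘Ac): 2197/31008·(-12274/6591) + (-17/48)·(-37/51) = 1/8 ✓
b·Ac²: 2197/31008·(-3230/3549) + (-17/48)·(-149/357) = 1/12 ✓
b·A²c: (-17/48)·(-2/17) = 1/24 ✓; 4 stages ⇒ order 4.

4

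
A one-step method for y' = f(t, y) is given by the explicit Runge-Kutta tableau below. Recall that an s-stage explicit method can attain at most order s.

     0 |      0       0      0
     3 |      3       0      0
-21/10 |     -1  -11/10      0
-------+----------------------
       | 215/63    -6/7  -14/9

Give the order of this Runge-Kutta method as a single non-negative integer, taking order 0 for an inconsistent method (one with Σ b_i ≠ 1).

b = (215/63, -6/7, -14/9)
c = (0, 3, -21/10)
Ac = (0, 0, -33/10)
Σ b_i: 215/63·1 + (-6/7)·1 + (-14/9)·1 = 1 ✓
b·c: (-6/7)·3 + (-14/9)·(-21/10) = 73/105 ≠ 1/2 ⇒ order 1.

1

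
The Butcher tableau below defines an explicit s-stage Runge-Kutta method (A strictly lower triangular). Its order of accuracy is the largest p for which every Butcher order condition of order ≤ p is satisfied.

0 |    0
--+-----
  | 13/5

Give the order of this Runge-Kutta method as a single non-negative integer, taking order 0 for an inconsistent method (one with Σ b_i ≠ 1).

b = (13/5)
c = (0)
Σ b_i: 13/5·1 = 13/5 ≠ 1 ⇒ order 0.

0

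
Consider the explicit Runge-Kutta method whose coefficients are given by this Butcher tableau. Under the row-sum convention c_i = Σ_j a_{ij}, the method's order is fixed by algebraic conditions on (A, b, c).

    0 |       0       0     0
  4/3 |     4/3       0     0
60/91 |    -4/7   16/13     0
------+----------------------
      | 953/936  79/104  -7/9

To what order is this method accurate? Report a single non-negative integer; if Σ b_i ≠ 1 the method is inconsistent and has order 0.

b = (953/936, 79/104, -7/9)
c = (0, 4/3, 60/91)
Ac = (0, 0, 64/39)
Σ b_i: 953/936·1 + 79/104·1 + (-7/9)·1 = 1 ✓
b·c: 79/104·4/3 + (-7/9)·60/91 = 1/2 ✓
b·c²: 79/104·16/9 + (-7/9)·3600/8281 = 10778/10647 ≠ 1/3 ⇒ order 2.
b·Ac: (-7/9)·64/39 = -448/351 ≠ 1/6

2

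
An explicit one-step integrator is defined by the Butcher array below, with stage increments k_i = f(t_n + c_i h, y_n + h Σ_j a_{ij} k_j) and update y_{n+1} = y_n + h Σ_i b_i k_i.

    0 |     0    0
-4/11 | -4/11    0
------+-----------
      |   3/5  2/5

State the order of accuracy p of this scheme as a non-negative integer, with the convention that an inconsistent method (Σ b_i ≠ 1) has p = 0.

1

b = (3/5, 2/5)
c = (0, -4/11)
Σ b_i: 3/5·1 + 2/5·1 = 1 ✓
b·c: 2/5·(-4/11) = -8/55 ≠ 1/2 ⇒ order 1.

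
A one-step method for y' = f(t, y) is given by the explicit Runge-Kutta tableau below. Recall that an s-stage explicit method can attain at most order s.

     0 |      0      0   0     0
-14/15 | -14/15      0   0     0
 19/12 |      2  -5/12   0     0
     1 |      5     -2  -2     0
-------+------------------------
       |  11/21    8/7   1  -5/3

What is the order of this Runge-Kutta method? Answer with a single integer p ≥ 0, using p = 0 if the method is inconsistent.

b = (11/21, 8/7, 1, -5/3)
c = (0, -14/15, 19/12, 1)
Ac = (0, 0, 7/18, -13/10)
Σ b_i: 11/21·1 + 8/7·1 + 1·1 + (-5/3)·1 = 1 ✓
b·c: 8/7·(-14/15) + 1·19/12 + (-5/3)·1 = -23/20 ≠ 1/2 ⇒ order 1.

1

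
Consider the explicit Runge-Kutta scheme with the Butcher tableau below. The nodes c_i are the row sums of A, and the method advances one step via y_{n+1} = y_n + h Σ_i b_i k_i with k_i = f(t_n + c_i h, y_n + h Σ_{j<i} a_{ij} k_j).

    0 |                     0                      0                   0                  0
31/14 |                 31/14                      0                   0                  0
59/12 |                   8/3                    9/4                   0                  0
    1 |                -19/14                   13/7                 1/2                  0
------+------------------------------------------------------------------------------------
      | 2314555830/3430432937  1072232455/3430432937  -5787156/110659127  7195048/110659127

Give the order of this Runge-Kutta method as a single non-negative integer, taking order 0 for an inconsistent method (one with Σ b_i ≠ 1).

3

b = (2314555830/3430432937, 1072232455/3430432937, -5787156/110659127, 7195048/110659127)
c = (0, 31/14, 59/12, 1)
Ac = (0, 0, 279/56, 7727/1176)
Σ b_i: 2314555830/3430432937·1 + 1072232455/3430432937·1 + (-5787156/110659127)·1 + 7195048/110659127·1 = 1 ✓
b·c: 1072232455/3430432937·31/14 + (-5787156/110659127)·59/12 + 7195048/110659127·1 = 1/2 ✓
b·c²: 1072232455/3430432937·961/196 + (-5787156/110659127)·3481/144 + 7195048/110659127·1 = 1/3 ✓
b·Ac: (-5787156/110659127)·279/56 + 7195048/110659127·7727/1176 = 1/6 ✓
b·c³: 1072232455/3430432937·29791/2744 + (-5787156/110659127)·205379/1728 + 7195048/110659127·1 = -307554301445/111544400016 ≠ 1/4 ⇒ order 3.
b·(c∘Ac): (-5787156/110659127)·5487/224 + 7195048/110659127·7727/1176 = -15873288601/18590733336 ≠ 1/8
b·Ac²: (-5787156/110659127)·8649/784 + 7195048/110659127·2093479/98784 = 5584177136/6971525001 ≠ 1/12
b·A²c: 7195048/110659127·279/112 = 35846757/221318254 ≠ 1/24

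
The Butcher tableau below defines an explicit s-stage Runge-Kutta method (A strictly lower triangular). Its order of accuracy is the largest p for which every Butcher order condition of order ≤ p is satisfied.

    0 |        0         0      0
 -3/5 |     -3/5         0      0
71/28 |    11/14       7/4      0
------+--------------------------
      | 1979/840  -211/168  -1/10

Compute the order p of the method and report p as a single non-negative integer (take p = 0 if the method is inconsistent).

b = (1979/840, -211/168, -1/10)
c = (0, -3/5, 71/28)
Ac = (0, 0, -21/20)
Σ b_i: 1979/840·1 + (-211/168)·1 + (-1/10)·1 = 1 ✓
b·c: (-211/168)·(-3/5) + (-1/10)·71/28 = 1/2 ✓
b·c²: (-211/168)·9/25 + (-1/10)·5041/784 = -42929/39200 ≠ 1/3 ⇒ order 2.
b·Ac: (-1/10)·(-21/20) = 21/200 ≠ 1/6

2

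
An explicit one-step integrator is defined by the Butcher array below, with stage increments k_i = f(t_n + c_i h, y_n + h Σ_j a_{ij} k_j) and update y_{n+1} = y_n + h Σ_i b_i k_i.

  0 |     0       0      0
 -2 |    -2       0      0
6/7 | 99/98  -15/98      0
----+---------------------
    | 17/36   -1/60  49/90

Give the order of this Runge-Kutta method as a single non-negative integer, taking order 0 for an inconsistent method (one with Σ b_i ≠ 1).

b = (17/36, -1/60, 49/90)
c = (0, -2, 6/7)
Ac = (0, 0, 15/49)
Σ b_i: 17/36·1 + (-1/60)·1 + 49/90·1 = 1 ✓
b·c: (-1/60)·(-2) + 49/90·6/7 = 1/2 ✓
b·c²: (-1/60)·4 + 49/90·36/49 = 1/3 ✓
b·Ac: 49/90·15/49 = 1/6 ✓; 3 stages ⇒ order 3.

3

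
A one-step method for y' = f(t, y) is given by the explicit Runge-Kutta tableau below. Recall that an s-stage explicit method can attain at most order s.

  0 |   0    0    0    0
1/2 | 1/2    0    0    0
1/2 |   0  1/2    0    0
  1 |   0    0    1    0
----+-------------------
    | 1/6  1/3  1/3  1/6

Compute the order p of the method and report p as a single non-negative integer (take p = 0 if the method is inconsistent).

b = (1/6, 1/3, 1/3, 1/6)
c = (0, 1/2, 1/2, 1)
Ac = (0, 0, 1/4, 1/2)
Σ b_i: 1/6·1 + 1/3·1 + 1/3·1 + 1/6·1 = 1 ✓
b·c: 1/3·1/2 + 1/3·1/2 + 1/6·1 = 1/2 ✓
b·c²: 1/3·1/4 + 1/3·1/4 + 1/6·1 = 1/3 ✓
b·Ac: 1/3·1/4 + 1/6·1/2 = 1/6 ✓
b·c³: 1/3·1/8 + 1/3·1/8 + 1/6·1 = 1/4 ✓
b·(c∘Ac): 1/3·1/8 + 1/6·1/2 = 1/8 ✓
b·Ac²: 1/3·1/8 + 1/6·1/4 = 1/12 ✓
b·A²c: 1/6·1/4 = 1/24 ✓; 4 stages ⇒ order 4.

4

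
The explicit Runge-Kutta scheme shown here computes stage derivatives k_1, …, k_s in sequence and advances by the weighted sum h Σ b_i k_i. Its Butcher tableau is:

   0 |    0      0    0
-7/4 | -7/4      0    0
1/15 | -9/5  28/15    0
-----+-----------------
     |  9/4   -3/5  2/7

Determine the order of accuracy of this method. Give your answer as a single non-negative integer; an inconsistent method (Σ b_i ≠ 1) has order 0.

b = (9/4, -3/5, 2/7)
c = (0, -7/4, 1/15)
Ac = (0, 0, -49/15)
Σ b_i: 9/4·1 + (-3/5)·1 + 2/7·1 = 271/140 ≠ 1 ⇒ order 0.

0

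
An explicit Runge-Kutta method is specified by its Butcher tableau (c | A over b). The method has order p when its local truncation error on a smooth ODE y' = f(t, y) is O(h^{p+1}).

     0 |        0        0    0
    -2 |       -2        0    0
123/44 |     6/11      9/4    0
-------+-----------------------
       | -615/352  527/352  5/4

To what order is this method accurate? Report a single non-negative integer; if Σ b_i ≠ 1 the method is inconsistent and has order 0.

2

b = (-615/352, 527/352, 5/4)
c = (0, -2, 123/44)
Ac = (0, 0, -9/2)
Σ b_i: (-615/352)·1 + 527/352·1 + 5/4·1 = 1 ✓
b·c: 527/352·(-2) + 5/4·123/44 = 1/2 ✓
b·c²: 527/352·4 + 5/4·15129/1936 = 122021/7744 ≠ 1/3 ⇒ order 2.
b·Ac: 5/4·(-9/2) = -45/8 ≠ 1/6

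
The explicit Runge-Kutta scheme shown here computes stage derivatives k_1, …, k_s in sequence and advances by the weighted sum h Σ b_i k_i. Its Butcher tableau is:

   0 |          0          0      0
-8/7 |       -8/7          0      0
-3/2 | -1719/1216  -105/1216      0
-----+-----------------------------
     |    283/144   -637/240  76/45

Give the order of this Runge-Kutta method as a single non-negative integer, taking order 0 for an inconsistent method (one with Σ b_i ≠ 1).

3

b = (283/144, -637/240, 76/45)
c = (0, -8/7, -3/2)
Ac = (0, 0, 15/152)
Σ b_i: 283/144·1 + (-637/240)·1 + 76/45·1 = 1 ✓
b·c: (-637/240)·(-8/7) + 76/45·(-3/2) = 1/2 ✓
b·c²: (-637/240)·64/49 + 76/45·9/4 = 1/3 ✓
b·Ac: 76/45·15/152 = 1/6 ✓; 3 stages ⇒ order 3.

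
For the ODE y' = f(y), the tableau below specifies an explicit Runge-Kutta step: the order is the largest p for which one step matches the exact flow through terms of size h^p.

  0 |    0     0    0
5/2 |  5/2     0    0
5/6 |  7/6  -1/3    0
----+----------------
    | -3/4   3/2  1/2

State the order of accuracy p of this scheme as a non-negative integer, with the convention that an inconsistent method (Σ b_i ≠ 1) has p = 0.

b = (-3/4, 3/2, 1/2)
c = (0, 5/2, 5/6)
Ac = (0, 0, -5/6)
Σ b_i: (-3/4)·1 + 3/2·1 + 1/2·1 = 5/4 ≠ 1 ⇒ order 0.

0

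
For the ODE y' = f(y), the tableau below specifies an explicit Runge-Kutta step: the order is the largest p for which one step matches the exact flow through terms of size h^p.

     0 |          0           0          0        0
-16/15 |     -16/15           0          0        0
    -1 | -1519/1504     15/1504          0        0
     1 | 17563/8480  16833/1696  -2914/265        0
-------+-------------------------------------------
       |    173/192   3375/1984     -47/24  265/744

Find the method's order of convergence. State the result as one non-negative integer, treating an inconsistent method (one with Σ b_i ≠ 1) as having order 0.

b = (173/192, 3375/1984, -47/24, 265/744)
c = (0, -16/15, -1, 1)
Ac = (0, 0, -1/94, 217/530)
Σ b_i: 173/192·1 + 3375/1984·1 + (-47/24)·1 + 265/744·1 = 1 ✓
b·c: 3375/1984·(-16/15) + (-47/24)·(-1) + 265/744·1 = 1/2 ✓
b·c²: 3375/1984·256/225 + (-47/24)·1 + 265/744·1 = 1/3 ✓
b·Ac: (-47/24)·(-1/94) + 265/744·217/530 = 1/6 ✓
b·c³: 3375/1984·(-4096/3375) + (-47/24)·(-1) + 265/744·1 = 1/4 ✓
b·(c∘Ac): (-47/24)·1/94 + 265/744·217/530 = 1/8 ✓
b·Ac²: (-47/24)·8/705 + 265/744·1178/3975 = 1/12 ✓
b·A²c: 265/744·31/265 = 1/24 ✓; 4 stages ⇒ order 4.

4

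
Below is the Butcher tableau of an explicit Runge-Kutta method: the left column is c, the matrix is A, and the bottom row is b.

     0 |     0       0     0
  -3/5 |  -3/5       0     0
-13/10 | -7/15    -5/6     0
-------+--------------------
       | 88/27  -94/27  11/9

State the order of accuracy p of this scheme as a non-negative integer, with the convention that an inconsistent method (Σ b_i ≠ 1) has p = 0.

2

b = (88/27, -94/27, 11/9)
c = (0, -3/5, -13/10)
Ac = (0, 0, 1/2)
Σ b_i: 88/27·1 + (-94/27)·1 + 11/9·1 = 1 ✓
b·c: (-94/27)·(-3/5) + 11/9·(-13/10) = 1/2 ✓
b·c²: (-94/27)·9/25 + 11/9·169/100 = 731/900 ≠ 1/3 ⇒ order 2.
b·Ac: 11/9·1/2 = 11/18 ≠ 1/6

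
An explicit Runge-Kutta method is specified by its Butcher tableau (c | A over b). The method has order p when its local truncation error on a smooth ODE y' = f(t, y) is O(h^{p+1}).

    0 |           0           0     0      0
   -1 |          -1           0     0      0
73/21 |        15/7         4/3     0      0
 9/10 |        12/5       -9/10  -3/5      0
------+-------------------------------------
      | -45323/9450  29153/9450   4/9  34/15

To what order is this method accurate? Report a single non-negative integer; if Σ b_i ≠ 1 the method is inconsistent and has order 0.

b = (-45323/9450, 29153/9450, 4/9, 34/15)
c = (0, -1, 73/21, 9/10)
Ac = (0, 0, -4/3, -83/70)
Σ b_i: (-45323/9450)·1 + 29153/9450·1 + 4/9·1 + 34/15·1 = 1 ✓
b·c: 29153/9450·(-1) + 4/9·73/21 + 34/15·9/10 = 1/2 ✓
b·c²: 29153/9450·1 + 4/9·5329/441 + 34/15·81/100 = 5105918/496125 ≠ 1/3 ⇒ order 2.
b·Ac: 4/9·(-4/3) + 34/15·(-83/70) = -15499/4725 ≠ 1/6

2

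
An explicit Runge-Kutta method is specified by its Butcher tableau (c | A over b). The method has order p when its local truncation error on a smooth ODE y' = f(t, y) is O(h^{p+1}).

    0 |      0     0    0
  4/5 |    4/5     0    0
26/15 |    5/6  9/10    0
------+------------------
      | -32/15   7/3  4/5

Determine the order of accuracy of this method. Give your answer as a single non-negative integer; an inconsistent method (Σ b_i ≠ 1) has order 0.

b = (-32/15, 7/3, 4/5)
c = (0, 4/5, 26/15)
Ac = (0, 0, 18/25)
Σ b_i: (-32/15)·1 + 7/3·1 + 4/5·1 = 1 ✓
b·c: 7/3·4/5 + 4/5·26/15 = 244/75 ≠ 1/2 ⇒ order 1.

1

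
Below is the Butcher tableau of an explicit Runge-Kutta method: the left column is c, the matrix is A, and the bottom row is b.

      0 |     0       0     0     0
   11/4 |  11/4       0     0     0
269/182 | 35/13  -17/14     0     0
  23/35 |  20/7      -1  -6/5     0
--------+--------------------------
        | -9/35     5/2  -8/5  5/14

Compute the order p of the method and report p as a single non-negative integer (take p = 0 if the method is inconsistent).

b = (-9/35, 5/2, -8/5, 5/14)
c = (0, 11/4, 269/182, 23/35)
Ac = (0, 0, -187/56, -8233/1820)
Σ b_i: (-9/35)·1 + 5/2·1 + (-8/5)·1 + 5/14·1 = 1 ✓
b·c: 5/2·11/4 + (-8/5)·269/182 + 5/14·23/35 = 120899/25480 ≠ 1/2 ⇒ order 1.

1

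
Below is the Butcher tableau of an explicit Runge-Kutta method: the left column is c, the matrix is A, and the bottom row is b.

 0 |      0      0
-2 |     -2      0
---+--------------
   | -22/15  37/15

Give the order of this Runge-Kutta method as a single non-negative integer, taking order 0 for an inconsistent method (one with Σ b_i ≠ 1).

b = (-22/15, 37/15)
c = (0, -2)
Σ b_i: (-22/15)·1 + 37/15·1 = 1 ✓
b·c: 37/15·(-2) = -74/15 ≠ 1/2 ⇒ order 1.

1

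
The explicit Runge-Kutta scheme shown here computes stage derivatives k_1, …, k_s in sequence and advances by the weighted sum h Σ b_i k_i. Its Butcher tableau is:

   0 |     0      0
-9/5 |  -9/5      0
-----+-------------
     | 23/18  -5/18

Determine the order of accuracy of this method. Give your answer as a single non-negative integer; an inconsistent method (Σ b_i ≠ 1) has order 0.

b = (23/18, -5/18)
c = (0, -9/5)
Σ b_i: 23/18·1 + (-5/18)·1 = 1 ✓
b·c: (-5/18)·(-9/5) = 1/2 ✓; 2 stages ⇒ order 2.

2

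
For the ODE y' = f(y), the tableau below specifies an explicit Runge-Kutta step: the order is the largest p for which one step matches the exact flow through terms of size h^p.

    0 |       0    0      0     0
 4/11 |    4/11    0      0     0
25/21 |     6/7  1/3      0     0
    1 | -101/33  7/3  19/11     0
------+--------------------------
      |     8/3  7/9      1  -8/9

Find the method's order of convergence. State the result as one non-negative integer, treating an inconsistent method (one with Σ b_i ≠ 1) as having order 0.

b = (8/3, 7/9, 1, -8/9)
c = (0, 4/11, 25/21, 1)
Ac = (0, 0, 4/33, 61/21)
Σ b_i: 8/3·1 + 7/9·1 + 1·1 + (-8/9)·1 = 32/9 ≠ 1 ⇒ order 0.

0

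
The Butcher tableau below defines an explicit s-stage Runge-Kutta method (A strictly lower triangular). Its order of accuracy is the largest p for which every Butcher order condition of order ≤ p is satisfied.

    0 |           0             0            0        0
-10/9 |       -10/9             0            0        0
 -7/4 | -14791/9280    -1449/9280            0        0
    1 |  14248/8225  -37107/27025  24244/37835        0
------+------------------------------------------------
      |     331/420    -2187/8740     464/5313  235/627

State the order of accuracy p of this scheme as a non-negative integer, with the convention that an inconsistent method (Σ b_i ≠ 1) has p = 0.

b = (331/420, -2187/8740, 464/5313, 235/627)
c = (0, -10/9, -7/4, 1)
Ac = (0, 0, 161/928, 19/47)
Σ b_i: 331/420·1 + (-2187/8740)·1 + 464/5313·1 + 235/627·1 = 1 ✓
b·c: (-2187/8740)·(-10/9) + 464/5313·(-7/4) + 235/627·1 = 1/2 ✓
b·c²: (-2187/8740)·100/81 + 464/5313·49/16 + 235/627·1 = 1/3 ✓
b·Ac: 464/5313·161/928 + 235/627·19/47 = 1/6 ✓
b·c³: (-2187/8740)·(-1000/729) + 464/5313·(-343/64) + 235/627·1 = 1/4 ✓
b·(c∘Ac): 464/5313·(-1127/3712) + 235/627·19/47 = 1/8 ✓
b·Ac²: 464/5313·(-805/4176) + 235/627·2261/8460 = 1/12 ✓
b·A²c: 235/627·209/1880 = 1/24 ✓; 4 stages ⇒ order 4.

4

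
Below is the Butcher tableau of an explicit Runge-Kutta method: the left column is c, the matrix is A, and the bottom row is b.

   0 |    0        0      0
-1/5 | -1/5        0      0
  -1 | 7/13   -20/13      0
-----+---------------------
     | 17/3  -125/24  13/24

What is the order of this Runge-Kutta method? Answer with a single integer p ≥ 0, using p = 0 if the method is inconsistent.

b = (17/3, -125/24, 13/24)
c = (0, -1/5, -1)
Ac = (0, 0, 4/13)
Σ b_i: 17/3·1 + (-125/24)·1 + 13/24·1 = 1 ✓
b·c: (-125/24)·(-1/5) + 13/24·(-1) = 1/2 ✓
b·c²: (-125/24)·1/25 + 13/24·1 = 1/3 ✓
b·Ac: 13/24·4/13 = 1/6 ✓; 3 stages ⇒ order 3.

3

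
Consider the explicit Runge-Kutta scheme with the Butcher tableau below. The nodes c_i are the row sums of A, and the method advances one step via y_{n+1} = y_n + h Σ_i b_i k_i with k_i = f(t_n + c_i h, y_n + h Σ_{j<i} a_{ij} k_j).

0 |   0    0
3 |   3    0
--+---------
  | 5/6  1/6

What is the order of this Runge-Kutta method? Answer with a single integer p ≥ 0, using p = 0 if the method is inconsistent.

2

b = (5/6, 1/6)
c = (0, 3)
Σ b_i: 5/6·1 + 1/6·1 = 1 ✓
b·c: 1/6·3 = 1/2 ✓; 2 stages ⇒ order 2.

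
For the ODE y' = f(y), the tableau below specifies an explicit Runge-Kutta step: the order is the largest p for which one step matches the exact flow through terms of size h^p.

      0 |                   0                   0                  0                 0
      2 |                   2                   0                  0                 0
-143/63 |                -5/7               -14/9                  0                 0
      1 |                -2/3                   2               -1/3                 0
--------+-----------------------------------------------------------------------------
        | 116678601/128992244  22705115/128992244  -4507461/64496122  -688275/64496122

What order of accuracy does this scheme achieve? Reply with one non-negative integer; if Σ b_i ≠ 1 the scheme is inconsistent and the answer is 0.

b = (116678601/128992244, 22705115/128992244, -4507461/64496122, -688275/64496122)
c = (0, 2, -143/63, 1)
Ac = (0, 0, -28/9, 899/189)
Σ b_i: 116678601/128992244·1 + 22705115/128992244·1 + (-4507461/64496122)·1 + (-688275/64496122)·1 = 1 ✓
b·c: 22705115/128992244·2 + (-4507461/64496122)·(-143/63) + (-688275/64496122)·1 = 1/2 ✓
b·c²: 22705115/128992244·4 + (-4507461/64496122)·20449/3969 + (-688275/64496122)·1 = 1/3 ✓
b·Ac: (-4507461/64496122)·(-28/9) + (-688275/64496122)·899/189 = 1/6 ✓
b·c³: 22705115/128992244·8 + (-4507461/64496122)·(-2924207/250047) + (-688275/64496122)·1 = 13498878107/6094883529 ≠ 1/4 ⇒ order 3.
b·(c∘Ac): (-4507461/64496122)·572/81 + (-688275/64496122)·899/189 = -105312971/193488366 ≠ 1/8
b·Ac²: (-4507461/64496122)·(-56/9) + (-688275/64496122)·74807/11907 = 4483507661/12189767058 ≠ 1/12
b·A²c: (-688275/64496122)·28/27 = -1070650/96744183 ≠ 1/24

3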